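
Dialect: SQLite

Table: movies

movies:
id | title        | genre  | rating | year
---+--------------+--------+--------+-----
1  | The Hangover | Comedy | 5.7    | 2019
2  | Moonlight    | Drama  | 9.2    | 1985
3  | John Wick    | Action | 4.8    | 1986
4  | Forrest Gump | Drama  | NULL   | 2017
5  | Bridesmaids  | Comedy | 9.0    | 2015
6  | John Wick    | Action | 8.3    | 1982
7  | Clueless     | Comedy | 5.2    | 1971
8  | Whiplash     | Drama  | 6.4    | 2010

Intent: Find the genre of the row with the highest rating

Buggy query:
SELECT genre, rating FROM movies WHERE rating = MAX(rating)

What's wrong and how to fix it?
Bug: MAX(rating) is an aggregate and cannot be used directly in WHERE

Fix: Wrap MAX in a scalar subquery so WHERE compares against a single value

Corrected query:
SELECT genre, rating FROM movies WHERE rating = (SELECT MAX(rating) FROM movies)

Result:
genre | rating
------+-------
Drama | 9.2   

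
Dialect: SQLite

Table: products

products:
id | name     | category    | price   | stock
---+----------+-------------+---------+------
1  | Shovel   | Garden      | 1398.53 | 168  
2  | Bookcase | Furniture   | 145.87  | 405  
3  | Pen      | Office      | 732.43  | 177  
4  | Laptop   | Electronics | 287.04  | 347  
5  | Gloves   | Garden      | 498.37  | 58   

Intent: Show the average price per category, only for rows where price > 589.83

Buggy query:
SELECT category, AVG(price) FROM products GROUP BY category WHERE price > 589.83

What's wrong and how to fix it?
Bug: WHERE cannot follow GROUP BY

Fix: Move the WHERE clause before GROUP BY

Corrected query:
SELECT category, AVG(price) FROM products WHERE price > 589.83 GROUP BY category

Result:
category | AVG(price)
---------+-----------
Garden   | 1398.53   
Office   | 732.43    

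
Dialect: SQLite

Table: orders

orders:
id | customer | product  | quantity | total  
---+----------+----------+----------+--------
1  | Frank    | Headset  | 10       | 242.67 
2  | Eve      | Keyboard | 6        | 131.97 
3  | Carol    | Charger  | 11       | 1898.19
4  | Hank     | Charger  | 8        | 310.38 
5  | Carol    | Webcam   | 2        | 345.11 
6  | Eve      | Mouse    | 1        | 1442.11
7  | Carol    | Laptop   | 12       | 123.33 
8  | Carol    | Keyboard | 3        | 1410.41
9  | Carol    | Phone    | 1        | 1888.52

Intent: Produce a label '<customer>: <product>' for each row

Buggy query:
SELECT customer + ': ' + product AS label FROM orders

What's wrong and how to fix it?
Bug: SQLite uses || for string concatenation; + coerces text to numbers (yielding 0)

Fix: Replace + with || to concatenate text

Corrected query:
SELECT customer || ': ' || product AS label FROM orders

Result:
label          
---------------
Frank: Headset 
Eve: Keyboard  
Carol: Charger 
Hank: Charger  
Carol: Webcam  
Eve: Mouse     
Carol: Laptop  
Carol: Keyboard
Carol: Phone   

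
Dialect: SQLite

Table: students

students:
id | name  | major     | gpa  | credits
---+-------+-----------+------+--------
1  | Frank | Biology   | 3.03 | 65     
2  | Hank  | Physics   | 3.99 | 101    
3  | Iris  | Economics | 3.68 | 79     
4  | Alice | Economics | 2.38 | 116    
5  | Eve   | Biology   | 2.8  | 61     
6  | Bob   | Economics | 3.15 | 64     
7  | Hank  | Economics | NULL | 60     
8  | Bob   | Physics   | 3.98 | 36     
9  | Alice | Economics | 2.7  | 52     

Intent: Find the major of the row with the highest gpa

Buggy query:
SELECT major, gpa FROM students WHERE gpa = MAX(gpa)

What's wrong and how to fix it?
Bug: WHERE is evaluated per row; an aggregate over the whole table isn't defined there

Fix: Use a subquery: WHERE gpa = (SELECT MAX(gpa) FROM students)

Corrected query:
SELECT major, gpa FROM students WHERE gpa = (SELECT MAX(gpa) FROM students)

Result:
major   | gpa 
--------+-----
Physics | 3.99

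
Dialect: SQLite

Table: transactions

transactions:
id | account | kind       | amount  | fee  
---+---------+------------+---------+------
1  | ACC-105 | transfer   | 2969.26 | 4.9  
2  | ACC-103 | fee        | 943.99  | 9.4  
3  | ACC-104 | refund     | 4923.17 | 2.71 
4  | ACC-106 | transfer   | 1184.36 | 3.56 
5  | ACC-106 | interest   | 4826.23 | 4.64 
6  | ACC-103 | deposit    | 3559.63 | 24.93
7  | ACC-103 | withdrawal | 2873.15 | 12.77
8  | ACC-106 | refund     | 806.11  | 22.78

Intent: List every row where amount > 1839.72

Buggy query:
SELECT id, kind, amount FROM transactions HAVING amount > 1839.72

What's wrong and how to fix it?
Bug: This is a non-aggregate query (no GROUP BY, no aggregates), so in SQLite the HAVING clause is invalid here; a row-level condition belongs in WHERE

Fix: Replace HAVING with WHERE since the condition applies to individual rows

Corrected query:
SELECT id, kind, amount FROM transactions WHERE amount > 1839.72

Result:
id | kind       | amount 
---+------------+--------
1  | transfer   | 2969.26
3  | refund     | 4923.17
5  | interest   | 4826.23
6  | deposit    | 3559.63
7  | withdrawal | 2873.15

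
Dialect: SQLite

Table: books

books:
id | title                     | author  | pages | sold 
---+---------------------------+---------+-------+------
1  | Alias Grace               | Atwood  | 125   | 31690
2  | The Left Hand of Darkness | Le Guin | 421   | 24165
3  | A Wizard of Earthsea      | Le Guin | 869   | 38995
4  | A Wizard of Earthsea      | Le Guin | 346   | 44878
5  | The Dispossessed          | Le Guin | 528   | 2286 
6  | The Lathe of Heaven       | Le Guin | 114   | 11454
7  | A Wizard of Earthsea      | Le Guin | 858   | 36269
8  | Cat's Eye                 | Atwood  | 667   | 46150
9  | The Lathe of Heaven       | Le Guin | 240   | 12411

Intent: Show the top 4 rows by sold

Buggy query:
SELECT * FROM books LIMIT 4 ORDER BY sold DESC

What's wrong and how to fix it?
Bug: LIMIT must come after ORDER BY

Fix: Swap the clauses: ORDER BY first, then LIMIT

Corrected query:
SELECT * FROM books ORDER BY sold DESC LIMIT 4

Result:
id | title                | author  | pages | sold 
---+----------------------+---------+-------+------
8  | Cat's Eye            | Atwood  | 667   | 46150
4  | A Wizard of Earthsea | Le Guin | 346   | 44878
3  | A Wizard of Earthsea | Le Guin | 869   | 38995
7  | A Wizard of Earthsea | Le Guin | 858   | 36269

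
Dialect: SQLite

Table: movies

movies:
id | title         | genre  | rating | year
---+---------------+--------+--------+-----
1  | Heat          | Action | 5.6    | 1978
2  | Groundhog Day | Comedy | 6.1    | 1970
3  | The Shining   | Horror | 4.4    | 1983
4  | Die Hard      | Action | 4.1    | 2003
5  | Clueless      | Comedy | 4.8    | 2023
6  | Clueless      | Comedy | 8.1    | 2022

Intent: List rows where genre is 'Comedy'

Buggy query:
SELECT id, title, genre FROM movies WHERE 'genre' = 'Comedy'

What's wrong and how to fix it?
Bug: Single quotes denote string literals in SQL; the column name is being compared as a constant string

Fix: Reference the column as genre without single quotes

Corrected query:
SELECT id, title, genre FROM movies WHERE genre = 'Comedy'

Result:
id | title         | genre 
---+---------------+-------
2  | Groundhog Day | Comedy
5  | Clueless      | Comedy
6  | Clueless      | Comedy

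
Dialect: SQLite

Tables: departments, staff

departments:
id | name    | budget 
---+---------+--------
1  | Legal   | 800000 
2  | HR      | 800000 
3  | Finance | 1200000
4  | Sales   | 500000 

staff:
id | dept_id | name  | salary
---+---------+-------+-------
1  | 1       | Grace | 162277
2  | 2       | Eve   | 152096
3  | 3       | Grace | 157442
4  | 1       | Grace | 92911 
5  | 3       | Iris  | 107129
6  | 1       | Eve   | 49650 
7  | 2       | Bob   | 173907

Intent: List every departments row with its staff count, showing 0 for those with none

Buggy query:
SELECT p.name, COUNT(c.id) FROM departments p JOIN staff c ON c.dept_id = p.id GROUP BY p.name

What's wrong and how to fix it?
Bug: INNER JOIN drops departments rows that have no matching staff rows

Fix: Use LEFT JOIN so parents without children still appear (COUNT(c.id) gives 0)

Corrected query:
SELECT p.name, COUNT(c.id) FROM departments p LEFT JOIN staff c ON c.dept_id = p.id GROUP BY p.name

Result:
name    | COUNT(c.id)
--------+------------
Finance | 2          
HR      | 2          
Legal   | 3          
Sales   | 0          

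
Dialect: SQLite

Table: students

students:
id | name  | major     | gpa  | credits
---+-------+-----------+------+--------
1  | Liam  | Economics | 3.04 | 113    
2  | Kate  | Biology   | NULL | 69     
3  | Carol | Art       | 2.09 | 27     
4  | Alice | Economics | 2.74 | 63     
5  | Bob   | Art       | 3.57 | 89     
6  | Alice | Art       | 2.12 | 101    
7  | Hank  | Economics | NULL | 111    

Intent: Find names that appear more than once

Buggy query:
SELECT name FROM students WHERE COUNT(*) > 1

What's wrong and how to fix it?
Bug: WHERE can't reference COUNT(*); aggregates are computed after WHERE

Fix: GROUP BY name, then filter groups with HAVING COUNT(*) > 1

Corrected query:
SELECT name FROM students GROUP BY name HAVING COUNT(*) > 1

Result:
name 
-----
Alice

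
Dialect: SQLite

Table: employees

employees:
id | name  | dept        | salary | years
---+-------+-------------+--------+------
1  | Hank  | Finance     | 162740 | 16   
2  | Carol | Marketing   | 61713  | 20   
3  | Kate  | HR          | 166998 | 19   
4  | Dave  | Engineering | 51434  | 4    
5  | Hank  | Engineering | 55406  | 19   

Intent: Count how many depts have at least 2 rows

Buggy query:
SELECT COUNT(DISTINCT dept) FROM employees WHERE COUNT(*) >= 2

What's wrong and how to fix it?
Bug: WHERE filters individual rows, not groups, so a group-level COUNT is invalid there

Fix: Group first with HAVING COUNT(*) >= 2, then COUNT the resulting groups

Corrected query:
SELECT COUNT(*) FROM (SELECT dept FROM employees GROUP BY dept HAVING COUNT(*) >= 2)

Result:
COUNT(*)
--------
1       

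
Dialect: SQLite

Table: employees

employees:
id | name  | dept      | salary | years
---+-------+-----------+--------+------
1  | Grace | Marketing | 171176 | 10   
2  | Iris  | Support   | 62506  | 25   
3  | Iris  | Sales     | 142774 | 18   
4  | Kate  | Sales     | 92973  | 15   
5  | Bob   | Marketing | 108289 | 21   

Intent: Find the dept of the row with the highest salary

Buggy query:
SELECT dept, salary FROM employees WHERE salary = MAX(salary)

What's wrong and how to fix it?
Bug: WHERE is evaluated per row; an aggregate over the whole table isn't defined there

Fix: Wrap MAX in a scalar subquery so WHERE compares against a single value

Corrected query:
SELECT dept, salary FROM employees WHERE salary = (SELECT MAX(salary) FROM employees)

Result:
dept      | salary
----------+-------
Marketing | 171176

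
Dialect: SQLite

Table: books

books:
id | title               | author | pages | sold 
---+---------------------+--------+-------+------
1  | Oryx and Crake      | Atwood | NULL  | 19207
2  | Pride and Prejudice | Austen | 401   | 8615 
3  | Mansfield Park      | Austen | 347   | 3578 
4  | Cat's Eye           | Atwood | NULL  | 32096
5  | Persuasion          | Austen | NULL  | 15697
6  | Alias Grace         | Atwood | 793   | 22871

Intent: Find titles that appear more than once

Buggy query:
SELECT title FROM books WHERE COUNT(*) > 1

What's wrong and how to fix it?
Bug: WHERE can't reference COUNT(*); aggregates are computed after WHERE

Fix: Group first, then use HAVING for the count condition

Corrected query:
SELECT title FROM books GROUP BY title HAVING COUNT(*) > 1

Result:
(no rows)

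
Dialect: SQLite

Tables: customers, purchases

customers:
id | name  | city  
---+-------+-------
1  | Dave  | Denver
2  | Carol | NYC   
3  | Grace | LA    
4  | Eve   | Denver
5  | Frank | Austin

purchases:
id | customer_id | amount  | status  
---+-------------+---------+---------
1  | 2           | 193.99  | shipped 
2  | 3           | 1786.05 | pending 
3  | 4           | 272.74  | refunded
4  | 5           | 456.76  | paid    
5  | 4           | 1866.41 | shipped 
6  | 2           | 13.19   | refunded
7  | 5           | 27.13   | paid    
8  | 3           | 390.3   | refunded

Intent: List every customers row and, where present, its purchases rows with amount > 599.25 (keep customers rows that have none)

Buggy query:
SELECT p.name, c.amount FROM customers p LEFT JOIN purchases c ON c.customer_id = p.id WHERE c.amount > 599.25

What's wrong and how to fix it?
Bug: Filtering c.amount in WHERE discards the NULL rows produced by LEFT JOIN, turning it into an inner join

Fix: Move the right-table condition into the ON clause so unmatched parents are kept

Corrected query:
SELECT p.name, c.amount FROM customers p LEFT JOIN purchases c ON c.customer_id = p.id AND c.amount > 599.25

Result:
name  | amount 
------+--------
Dave  | NULL   
Carol | NULL   
Grace | 1786.05
Eve   | 1866.41
Frank | NULL   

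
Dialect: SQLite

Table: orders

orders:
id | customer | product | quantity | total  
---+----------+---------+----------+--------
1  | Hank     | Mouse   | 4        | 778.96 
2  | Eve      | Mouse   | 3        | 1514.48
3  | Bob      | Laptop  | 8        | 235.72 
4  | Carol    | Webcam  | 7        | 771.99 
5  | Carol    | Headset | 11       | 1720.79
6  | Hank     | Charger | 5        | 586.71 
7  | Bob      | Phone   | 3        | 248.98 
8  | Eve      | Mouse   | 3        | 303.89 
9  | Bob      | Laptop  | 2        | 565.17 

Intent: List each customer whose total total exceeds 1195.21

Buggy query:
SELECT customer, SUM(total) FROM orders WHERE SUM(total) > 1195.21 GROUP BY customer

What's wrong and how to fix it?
Bug: Aggregate functions cannot appear in a WHERE clause

Fix: Use HAVING (which filters groups after aggregation) instead of WHERE

Corrected query:
SELECT customer, SUM(total) FROM orders GROUP BY customer HAVING SUM(total) > 1195.21

Result:
customer | SUM(total)
---------+-----------
Carol    | 2492.78   
Eve      | 1818.37   
Hank     | 1365.67   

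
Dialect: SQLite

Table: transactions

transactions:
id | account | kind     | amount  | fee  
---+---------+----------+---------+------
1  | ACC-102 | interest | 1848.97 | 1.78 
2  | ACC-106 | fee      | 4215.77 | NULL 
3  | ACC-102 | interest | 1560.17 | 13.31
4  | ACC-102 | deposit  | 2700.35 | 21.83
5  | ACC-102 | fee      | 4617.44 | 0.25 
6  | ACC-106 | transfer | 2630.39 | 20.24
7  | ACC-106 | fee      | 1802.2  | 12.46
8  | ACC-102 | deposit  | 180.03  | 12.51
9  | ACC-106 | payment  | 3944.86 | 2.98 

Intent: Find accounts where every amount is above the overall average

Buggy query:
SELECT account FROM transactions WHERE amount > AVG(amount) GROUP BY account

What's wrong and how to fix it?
Bug: WHERE evaluates per row before aggregation, so AVG() is unavailable

Fix: Compute the overall average in a scalar subquery and compare each group's MIN against it in HAVING

Corrected query:
SELECT account FROM transactions GROUP BY account HAVING MIN(amount) > (SELECT AVG(amount) FROM transactions)

Result:
(no rows)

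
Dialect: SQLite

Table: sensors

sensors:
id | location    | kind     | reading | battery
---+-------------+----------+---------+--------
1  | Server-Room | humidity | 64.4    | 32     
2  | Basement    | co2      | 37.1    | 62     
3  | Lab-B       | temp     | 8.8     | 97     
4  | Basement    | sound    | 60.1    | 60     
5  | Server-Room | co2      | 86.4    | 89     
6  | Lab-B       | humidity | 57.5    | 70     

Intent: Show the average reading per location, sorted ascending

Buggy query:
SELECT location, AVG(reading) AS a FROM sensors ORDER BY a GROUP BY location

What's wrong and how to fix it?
Bug: ORDER BY appears before GROUP BY; SQL clause order requires GROUP BY first

Fix: Move ORDER BY to the end, after GROUP BY

Corrected query:
SELECT location, AVG(reading) AS a FROM sensors GROUP BY location ORDER BY a

Result:
location    | a    
------------+------
Lab-B       | 33.15
Basement    | 48.6 
Server-Room | 75.4 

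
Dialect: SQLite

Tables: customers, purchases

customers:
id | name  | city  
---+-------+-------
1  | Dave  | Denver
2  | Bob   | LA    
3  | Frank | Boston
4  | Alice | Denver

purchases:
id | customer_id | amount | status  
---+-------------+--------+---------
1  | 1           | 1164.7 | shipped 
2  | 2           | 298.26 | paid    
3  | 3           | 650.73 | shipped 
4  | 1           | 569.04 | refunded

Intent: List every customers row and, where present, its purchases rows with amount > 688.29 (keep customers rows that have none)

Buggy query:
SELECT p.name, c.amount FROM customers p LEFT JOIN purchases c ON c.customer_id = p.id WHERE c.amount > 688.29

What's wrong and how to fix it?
Bug: A WHERE condition on the right-hand table after LEFT JOIN drops unmatched parents

Fix: Move the right-table condition into the ON clause so unmatched parents are kept

Corrected query:
SELECT p.name, c.amount FROM customers p LEFT JOIN purchases c ON c.customer_id = p.id AND c.amount > 688.29

Result:
name  | amount
------+-------
Dave  | 1164.7
Bob   | NULL  
Frank | NULL  
Alice | NULL  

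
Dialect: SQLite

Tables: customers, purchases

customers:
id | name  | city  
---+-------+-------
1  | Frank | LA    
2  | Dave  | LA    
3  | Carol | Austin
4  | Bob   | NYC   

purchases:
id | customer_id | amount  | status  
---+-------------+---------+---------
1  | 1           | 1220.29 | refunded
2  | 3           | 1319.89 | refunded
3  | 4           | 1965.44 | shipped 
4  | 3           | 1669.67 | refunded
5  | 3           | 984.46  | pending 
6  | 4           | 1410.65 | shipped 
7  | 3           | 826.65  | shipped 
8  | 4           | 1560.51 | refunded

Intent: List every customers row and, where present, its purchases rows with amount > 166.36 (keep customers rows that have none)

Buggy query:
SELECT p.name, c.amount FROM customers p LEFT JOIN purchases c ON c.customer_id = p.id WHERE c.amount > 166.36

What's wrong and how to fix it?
Bug: Filtering c.amount in WHERE discards the NULL rows produced by LEFT JOIN, turning it into an inner join

Fix: Move the right-table condition into the ON clause so unmatched parents are kept

Corrected query:
SELECT p.name, c.amount FROM customers p LEFT JOIN purchases c ON c.customer_id = p.id AND c.amount > 166.36

Result:
name  | amount 
------+--------
Frank | 1220.29
Dave  | NULL   
Carol | 826.65 
Carol | 984.46 
Carol | 1319.89
Carol | 1669.67
Bob   | 1410.65
Bob   | 1560.51
Bob   | 1965.44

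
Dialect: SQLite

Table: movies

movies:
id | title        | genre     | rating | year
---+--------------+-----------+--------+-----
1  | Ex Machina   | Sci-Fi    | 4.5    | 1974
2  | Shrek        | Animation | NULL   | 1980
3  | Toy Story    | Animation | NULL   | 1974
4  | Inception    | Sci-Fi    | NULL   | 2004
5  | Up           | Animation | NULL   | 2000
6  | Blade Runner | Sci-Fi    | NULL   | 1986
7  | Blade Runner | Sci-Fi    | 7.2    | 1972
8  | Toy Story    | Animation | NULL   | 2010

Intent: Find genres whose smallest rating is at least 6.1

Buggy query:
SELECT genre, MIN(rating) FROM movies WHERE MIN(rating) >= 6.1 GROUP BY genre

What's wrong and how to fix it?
Bug: MIN() in WHERE is a misuse of aggregate

Fix: Replace WHERE with HAVING after the GROUP BY

Corrected query:
SELECT genre, MIN(rating) FROM movies GROUP BY genre HAVING MIN(rating) >= 6.1

Result:
(no rows)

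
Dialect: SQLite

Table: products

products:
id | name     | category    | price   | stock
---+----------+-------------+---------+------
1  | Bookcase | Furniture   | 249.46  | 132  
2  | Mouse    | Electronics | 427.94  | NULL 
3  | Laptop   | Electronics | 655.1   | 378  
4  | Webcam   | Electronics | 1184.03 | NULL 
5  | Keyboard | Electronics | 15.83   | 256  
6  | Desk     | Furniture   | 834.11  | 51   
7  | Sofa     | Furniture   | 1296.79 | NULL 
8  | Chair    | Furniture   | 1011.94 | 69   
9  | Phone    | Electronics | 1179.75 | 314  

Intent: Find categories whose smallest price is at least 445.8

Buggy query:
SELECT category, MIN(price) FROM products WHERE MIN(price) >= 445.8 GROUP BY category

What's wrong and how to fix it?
Bug: Aggregates like MIN are computed per group after WHERE runs

Fix: Replace WHERE with HAVING after the GROUP BY

Corrected query:
SELECT category, MIN(price) FROM products GROUP BY category HAVING MIN(price) >= 445.8

Result:
(no rows)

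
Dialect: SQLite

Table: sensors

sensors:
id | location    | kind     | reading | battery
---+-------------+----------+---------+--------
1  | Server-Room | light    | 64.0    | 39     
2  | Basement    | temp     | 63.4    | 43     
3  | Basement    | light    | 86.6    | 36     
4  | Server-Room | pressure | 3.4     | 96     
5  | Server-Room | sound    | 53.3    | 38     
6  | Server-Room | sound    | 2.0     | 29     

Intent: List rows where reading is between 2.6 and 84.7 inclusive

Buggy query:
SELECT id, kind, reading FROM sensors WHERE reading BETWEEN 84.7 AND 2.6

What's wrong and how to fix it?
Bug: The bounds are reversed; BETWEEN a AND b requires a <= b to match anything

Fix: Write BETWEEN 2.6 AND 84.7

Corrected query:
SELECT id, kind, reading FROM sensors WHERE reading BETWEEN 2.6 AND 84.7

Result:
id | kind     | reading
---+----------+--------
1  | light    | 64     
2  | temp     | 63.4   
4  | pressure | 3.4    
5  | sound    | 53.3   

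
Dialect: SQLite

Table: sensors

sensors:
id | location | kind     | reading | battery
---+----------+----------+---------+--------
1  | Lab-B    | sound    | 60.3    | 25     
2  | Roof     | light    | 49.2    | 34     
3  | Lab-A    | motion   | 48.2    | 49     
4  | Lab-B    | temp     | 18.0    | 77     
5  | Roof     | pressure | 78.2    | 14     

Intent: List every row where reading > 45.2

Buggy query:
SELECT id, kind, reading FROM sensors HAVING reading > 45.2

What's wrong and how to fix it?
Bug: This is a non-aggregate query (no GROUP BY, no aggregates), so in SQLite the HAVING clause is invalid here; a row-level condition belongs in WHERE

Fix: Use WHERE for row-level filtering

Corrected query:
SELECT id, kind, reading FROM sensors WHERE reading > 45.2

Result:
id | kind     | reading
---+----------+--------
1  | sound    | 60.3   
2  | light    | 49.2   
3  | motion   | 48.2   
5  | pressure | 78.2   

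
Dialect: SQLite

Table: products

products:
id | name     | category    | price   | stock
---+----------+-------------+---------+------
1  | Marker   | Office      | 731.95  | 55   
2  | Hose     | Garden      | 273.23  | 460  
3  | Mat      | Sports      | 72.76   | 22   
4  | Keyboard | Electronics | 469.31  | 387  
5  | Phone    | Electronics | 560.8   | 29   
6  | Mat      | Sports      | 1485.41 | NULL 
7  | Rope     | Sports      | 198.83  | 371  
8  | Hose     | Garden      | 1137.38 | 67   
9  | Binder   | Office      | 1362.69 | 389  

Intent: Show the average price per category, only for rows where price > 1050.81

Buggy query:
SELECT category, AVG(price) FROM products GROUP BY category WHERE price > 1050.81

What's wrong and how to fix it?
Bug: WHERE cannot follow GROUP BY

Fix: Move the WHERE clause before GROUP BY

Corrected query:
SELECT category, AVG(price) FROM products WHERE price > 1050.81 GROUP BY category

Result:
category | AVG(price)
---------+-----------
Garden   | 1137.38   
Office   | 1362.69   
Sports   | 1485.41   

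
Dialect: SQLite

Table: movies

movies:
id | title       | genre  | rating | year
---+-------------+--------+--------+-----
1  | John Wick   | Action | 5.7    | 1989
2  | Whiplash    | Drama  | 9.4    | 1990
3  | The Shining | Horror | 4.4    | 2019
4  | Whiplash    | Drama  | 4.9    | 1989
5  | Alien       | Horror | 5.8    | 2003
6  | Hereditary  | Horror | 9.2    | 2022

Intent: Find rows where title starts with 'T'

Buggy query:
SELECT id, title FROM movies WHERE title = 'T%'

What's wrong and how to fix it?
Bug: Wildcards only work with LIKE; '=' treats '%' as a literal character

Fix: Replace '=' with LIKE so 'T%' is treated as a pattern

Corrected query:
SELECT id, title FROM movies WHERE title LIKE 'T%'

Result:
id | title      
---+------------
3  | The Shining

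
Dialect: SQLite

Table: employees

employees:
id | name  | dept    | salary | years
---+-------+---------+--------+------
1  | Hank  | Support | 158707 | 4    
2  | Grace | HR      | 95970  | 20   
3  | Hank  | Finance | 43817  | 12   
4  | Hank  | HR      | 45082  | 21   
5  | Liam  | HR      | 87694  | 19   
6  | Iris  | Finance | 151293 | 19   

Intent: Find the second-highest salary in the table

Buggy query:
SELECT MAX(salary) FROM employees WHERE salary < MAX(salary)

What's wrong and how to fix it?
Bug: The inner MAX is an aggregate inside WHERE, which is not allowed

Fix: Put the inner MAX in a scalar subquery

Corrected query:
SELECT MAX(salary) FROM employees WHERE salary < (SELECT MAX(salary) FROM employees)

Result:
MAX(salary)
-----------
151293     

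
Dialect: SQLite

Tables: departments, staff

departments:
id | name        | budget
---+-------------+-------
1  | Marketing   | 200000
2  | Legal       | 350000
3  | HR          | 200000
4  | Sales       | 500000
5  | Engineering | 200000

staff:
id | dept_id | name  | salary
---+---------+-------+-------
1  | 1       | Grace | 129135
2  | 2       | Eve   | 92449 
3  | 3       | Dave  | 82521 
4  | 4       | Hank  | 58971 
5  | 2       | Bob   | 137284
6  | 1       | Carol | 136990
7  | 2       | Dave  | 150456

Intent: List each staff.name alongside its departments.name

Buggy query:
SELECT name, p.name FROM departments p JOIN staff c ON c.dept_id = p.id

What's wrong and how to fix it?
Bug: 'name' exists in both joined tables, so the database can't tell which one is meant

Fix: Qualify the column with its table alias (c.name)

Corrected query:
SELECT c.name, p.name FROM departments p JOIN staff c ON c.dept_id = p.id

Result:
name  | name     
------+----------
Grace | Marketing
Eve   | Legal    
Dave  | HR       
Hank  | Sales    
Bob   | Legal    
Carol | Marketing
Dave  | Legal    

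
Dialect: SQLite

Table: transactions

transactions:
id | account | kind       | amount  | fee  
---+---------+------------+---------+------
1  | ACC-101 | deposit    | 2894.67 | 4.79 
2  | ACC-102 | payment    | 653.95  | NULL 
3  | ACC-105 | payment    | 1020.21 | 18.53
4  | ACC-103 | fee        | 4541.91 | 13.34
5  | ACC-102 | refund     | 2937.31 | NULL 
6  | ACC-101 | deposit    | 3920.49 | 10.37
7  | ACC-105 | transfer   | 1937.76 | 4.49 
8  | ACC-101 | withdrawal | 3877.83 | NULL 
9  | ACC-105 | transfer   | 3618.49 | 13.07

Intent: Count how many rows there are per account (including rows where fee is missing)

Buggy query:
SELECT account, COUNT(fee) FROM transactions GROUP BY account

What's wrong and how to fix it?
Bug: COUNT(fee) skips NULLs, so groups with missing fee are undercounted

Fix: Replace COUNT(fee) with COUNT(*)

Corrected query:
SELECT account, COUNT(*) FROM transactions GROUP BY account

Result:
account | COUNT(*)
--------+---------
ACC-101 | 3       
ACC-102 | 2       
ACC-103 | 1       
ACC-105 | 3       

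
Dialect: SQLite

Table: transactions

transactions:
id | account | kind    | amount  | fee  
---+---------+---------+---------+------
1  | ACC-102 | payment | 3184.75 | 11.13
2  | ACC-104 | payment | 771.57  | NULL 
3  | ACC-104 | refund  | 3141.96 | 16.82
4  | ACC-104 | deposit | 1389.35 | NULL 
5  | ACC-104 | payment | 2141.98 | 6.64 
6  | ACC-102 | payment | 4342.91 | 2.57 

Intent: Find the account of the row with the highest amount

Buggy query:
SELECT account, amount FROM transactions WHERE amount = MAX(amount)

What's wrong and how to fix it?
Bug: WHERE is evaluated per row; an aggregate over the whole table isn't defined there

Fix: Wrap MAX in a scalar subquery so WHERE compares against a single value

Corrected query:
SELECT account, amount FROM transactions WHERE amount = (SELECT MAX(amount) FROM transactions)

Result:
account | amount 
--------+--------
ACC-102 | 4342.91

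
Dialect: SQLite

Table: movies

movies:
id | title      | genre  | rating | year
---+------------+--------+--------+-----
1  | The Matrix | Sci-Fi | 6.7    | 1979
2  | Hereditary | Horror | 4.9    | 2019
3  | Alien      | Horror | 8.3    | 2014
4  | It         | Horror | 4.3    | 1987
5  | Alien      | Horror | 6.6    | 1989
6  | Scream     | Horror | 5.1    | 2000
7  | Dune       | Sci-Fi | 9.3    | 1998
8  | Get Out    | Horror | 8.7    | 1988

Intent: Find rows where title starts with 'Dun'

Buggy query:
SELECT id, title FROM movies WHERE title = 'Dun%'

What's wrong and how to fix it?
Bug: Wildcards only work with LIKE; '=' treats '%' as a literal character

Fix: Use LIKE for wildcard pattern matching

Corrected query:
SELECT id, title FROM movies WHERE title LIKE 'Dun%'

Result:
id | title
---+------
7  | Dune 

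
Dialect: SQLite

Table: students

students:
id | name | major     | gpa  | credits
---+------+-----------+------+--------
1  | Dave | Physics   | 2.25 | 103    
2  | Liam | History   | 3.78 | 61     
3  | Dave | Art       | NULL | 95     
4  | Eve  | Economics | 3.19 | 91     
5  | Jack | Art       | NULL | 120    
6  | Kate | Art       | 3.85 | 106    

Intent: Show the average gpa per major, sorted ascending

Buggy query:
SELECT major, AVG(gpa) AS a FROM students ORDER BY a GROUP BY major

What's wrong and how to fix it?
Bug: ORDER BY appears before GROUP BY; SQL clause order requires GROUP BY first

Fix: Move ORDER BY to the end, after GROUP BY

Corrected query:
SELECT major, AVG(gpa) AS a FROM students GROUP BY major ORDER BY a

Result:
major     | a   
----------+-----
Physics   | 2.25
Economics | 3.19
History   | 3.78
Art       | 3.85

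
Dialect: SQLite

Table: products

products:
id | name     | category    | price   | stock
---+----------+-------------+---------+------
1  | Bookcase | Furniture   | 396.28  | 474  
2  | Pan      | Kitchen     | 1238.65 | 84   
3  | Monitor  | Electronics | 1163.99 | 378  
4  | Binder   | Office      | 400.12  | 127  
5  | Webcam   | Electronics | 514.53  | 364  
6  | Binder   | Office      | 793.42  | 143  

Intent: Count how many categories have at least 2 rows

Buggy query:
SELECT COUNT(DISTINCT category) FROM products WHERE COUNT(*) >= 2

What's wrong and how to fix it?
Bug: WHERE filters individual rows, not groups, so a group-level COUNT is invalid there

Fix: Group first with HAVING COUNT(*) >= 2, then COUNT the resulting groups

Corrected query:
SELECT COUNT(*) FROM (SELECT category FROM products GROUP BY category HAVING COUNT(*) >= 2)

Result:
COUNT(*)
--------
2       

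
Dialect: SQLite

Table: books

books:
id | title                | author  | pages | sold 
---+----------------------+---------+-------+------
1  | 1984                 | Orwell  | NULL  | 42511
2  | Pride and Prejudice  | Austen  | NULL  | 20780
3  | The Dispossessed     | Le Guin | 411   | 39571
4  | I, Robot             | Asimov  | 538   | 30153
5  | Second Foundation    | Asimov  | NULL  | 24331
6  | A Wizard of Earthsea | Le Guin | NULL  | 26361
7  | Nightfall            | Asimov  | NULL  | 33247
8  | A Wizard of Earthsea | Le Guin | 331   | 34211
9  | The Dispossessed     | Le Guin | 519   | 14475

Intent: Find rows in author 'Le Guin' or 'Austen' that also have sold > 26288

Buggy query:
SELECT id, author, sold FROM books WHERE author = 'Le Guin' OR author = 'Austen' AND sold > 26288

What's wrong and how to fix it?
Bug: AND binds tighter than OR, so this parses as author = 'Le Guin' OR (author = 'Austen' AND sold > 26288)

Fix: Group the OR with parentheses (or use IN), then AND the threshold

Corrected query:
SELECT id, author, sold FROM books WHERE (author = 'Le Guin' OR author = 'Austen') AND sold > 26288

Result:
id | author  | sold 
---+---------+------
3  | Le Guin | 39571
6  | Le Guin | 26361
8  | Le Guin | 34211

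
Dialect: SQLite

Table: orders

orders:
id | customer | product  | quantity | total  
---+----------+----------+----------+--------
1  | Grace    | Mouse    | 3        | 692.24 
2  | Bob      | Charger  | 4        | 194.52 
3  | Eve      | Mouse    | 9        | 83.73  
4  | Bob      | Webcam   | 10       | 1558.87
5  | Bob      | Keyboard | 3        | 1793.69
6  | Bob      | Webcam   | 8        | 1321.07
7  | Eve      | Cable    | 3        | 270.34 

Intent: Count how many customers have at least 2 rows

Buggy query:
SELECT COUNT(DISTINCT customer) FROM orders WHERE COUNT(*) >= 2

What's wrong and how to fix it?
Bug: WHERE filters individual rows, not groups, so a group-level COUNT is invalid there

Fix: Group first with HAVING COUNT(*) >= 2, then COUNT the resulting groups

Corrected query:
SELECT COUNT(*) FROM (SELECT customer FROM orders GROUP BY customer HAVING COUNT(*) >= 2)

Result:
COUNT(*)
--------
2       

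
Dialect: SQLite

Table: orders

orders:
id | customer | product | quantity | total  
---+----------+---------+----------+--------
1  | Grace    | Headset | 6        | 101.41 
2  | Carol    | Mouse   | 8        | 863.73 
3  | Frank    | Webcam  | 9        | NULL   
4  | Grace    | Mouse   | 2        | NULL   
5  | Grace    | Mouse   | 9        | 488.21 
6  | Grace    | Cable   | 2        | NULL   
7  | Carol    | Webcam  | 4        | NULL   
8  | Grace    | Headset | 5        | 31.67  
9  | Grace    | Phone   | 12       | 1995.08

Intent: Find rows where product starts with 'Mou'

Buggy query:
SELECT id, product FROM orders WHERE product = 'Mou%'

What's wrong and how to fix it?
Bug: '=' compares the literal string including the % character; pattern matching needs LIKE

Fix: Use LIKE for wildcard pattern matching

Corrected query:
SELECT id, product FROM orders WHERE product LIKE 'Mou%'

Result:
id | product
---+--------
2  | Mouse  
4  | Mouse  
5  | Mouse  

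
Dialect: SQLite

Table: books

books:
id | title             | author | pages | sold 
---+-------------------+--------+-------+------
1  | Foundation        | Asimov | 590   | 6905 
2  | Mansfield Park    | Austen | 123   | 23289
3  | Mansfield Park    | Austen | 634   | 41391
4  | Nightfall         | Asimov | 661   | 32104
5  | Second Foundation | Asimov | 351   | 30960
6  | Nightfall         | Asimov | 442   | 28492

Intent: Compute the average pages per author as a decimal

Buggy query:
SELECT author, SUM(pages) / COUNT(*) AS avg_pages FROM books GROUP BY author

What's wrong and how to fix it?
Bug: SUM(pages) and COUNT(*) are both integers; the division truncates the fractional part

Fix: Multiply by 1.0 (or CAST to REAL) to force floating-point division

Corrected query:
SELECT author, SUM(pages) * 1.0 / COUNT(*) AS avg_pages FROM books GROUP BY author

Result:
author | avg_pages
-------+----------
Asimov | 511      
Austen | 378.5    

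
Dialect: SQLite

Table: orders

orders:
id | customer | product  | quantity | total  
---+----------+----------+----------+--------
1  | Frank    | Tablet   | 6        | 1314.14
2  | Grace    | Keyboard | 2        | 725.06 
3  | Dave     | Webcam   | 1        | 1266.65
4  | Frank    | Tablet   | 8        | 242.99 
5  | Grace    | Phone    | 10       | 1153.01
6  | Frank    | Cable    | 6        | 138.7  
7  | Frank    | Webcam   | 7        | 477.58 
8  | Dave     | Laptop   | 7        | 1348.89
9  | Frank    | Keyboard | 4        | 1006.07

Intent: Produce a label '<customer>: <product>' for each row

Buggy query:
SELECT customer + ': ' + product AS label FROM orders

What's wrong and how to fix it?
Bug: '+' is numeric addition; on text columns SQLite converts them to 0 instead of concatenating

Fix: Replace + with || to concatenate text

Corrected query:
SELECT customer || ': ' || product AS label FROM orders

Result:
label          
---------------
Frank: Tablet  
Grace: Keyboard
Dave: Webcam   
Frank: Tablet  
Grace: Phone   
Frank: Cable   
Frank: Webcam  
Dave: Laptop   
Frank: Keyboard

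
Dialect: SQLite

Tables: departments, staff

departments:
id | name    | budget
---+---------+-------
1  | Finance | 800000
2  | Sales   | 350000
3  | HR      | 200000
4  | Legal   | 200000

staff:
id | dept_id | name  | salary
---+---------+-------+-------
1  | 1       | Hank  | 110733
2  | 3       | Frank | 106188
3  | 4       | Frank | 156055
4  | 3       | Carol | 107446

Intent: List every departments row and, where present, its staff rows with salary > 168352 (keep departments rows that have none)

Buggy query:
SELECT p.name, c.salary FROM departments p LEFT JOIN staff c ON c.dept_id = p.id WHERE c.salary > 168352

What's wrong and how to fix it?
Bug: Filtering c.salary in WHERE discards the NULL rows produced by LEFT JOIN, turning it into an inner join

Fix: Move the right-table condition into the ON clause so unmatched parents are kept

Corrected query:
SELECT p.name, c.salary FROM departments p LEFT JOIN staff c ON c.dept_id = p.id AND c.salary > 168352

Result:
name    | salary
--------+-------
Finance | NULL  
Sales   | NULL  
HR      | NULL  
Legal   | NULL  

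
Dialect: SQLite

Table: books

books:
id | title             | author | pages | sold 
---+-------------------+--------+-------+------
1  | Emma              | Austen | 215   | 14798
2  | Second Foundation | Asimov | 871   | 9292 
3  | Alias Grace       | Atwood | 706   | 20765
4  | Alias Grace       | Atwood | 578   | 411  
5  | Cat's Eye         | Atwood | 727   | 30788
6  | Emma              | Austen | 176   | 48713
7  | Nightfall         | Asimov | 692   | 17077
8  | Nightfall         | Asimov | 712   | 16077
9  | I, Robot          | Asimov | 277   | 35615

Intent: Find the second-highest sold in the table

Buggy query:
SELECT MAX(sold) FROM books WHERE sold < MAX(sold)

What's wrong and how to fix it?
Bug: The inner MAX is an aggregate inside WHERE, which is not allowed

Fix: Compute the overall MAX in a subquery, then take MAX of rows below it

Corrected query:
SELECT MAX(sold) FROM books WHERE sold < (SELECT MAX(sold) FROM books)

Result:
MAX(sold)
---------
35615    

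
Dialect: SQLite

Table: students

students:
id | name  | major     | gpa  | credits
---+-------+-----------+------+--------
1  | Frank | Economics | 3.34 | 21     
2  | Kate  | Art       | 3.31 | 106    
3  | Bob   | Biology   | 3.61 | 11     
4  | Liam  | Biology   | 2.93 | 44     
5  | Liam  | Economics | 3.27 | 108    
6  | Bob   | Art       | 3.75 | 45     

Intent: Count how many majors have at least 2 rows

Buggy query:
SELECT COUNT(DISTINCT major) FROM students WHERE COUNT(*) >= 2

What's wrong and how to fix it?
Bug: COUNT(*) cannot appear in WHERE; the per-group count doesn't exist yet

Fix: Use a subquery that GROUPs and filters with HAVING, then count its rows

Corrected query:
SELECT COUNT(*) FROM (SELECT major FROM students GROUP BY major HAVING COUNT(*) >= 2)

Result:
COUNT(*)
--------
3       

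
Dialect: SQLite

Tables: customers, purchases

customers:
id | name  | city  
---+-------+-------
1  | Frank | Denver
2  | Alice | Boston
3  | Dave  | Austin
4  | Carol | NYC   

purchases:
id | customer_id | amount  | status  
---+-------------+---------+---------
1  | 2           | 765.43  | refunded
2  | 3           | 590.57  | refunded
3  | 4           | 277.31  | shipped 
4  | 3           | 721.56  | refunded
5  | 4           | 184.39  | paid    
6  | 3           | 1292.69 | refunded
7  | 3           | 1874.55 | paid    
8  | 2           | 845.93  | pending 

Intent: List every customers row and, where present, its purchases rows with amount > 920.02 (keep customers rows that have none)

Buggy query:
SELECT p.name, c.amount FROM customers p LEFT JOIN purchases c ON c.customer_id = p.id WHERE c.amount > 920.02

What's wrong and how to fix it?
Bug: A WHERE condition on the right-hand table after LEFT JOIN drops unmatched parents

Fix: Put 'c.amount > 920.02' in the JOIN's ON clause instead of WHERE

Corrected query:
SELECT p.name, c.amount FROM customers p LEFT JOIN purchases c ON c.customer_id = p.id AND c.amount > 920.02

Result:
name  | amount 
------+--------
Frank | NULL   
Alice | NULL   
Dave  | 1292.69
Dave  | 1874.55
Carol | NULL   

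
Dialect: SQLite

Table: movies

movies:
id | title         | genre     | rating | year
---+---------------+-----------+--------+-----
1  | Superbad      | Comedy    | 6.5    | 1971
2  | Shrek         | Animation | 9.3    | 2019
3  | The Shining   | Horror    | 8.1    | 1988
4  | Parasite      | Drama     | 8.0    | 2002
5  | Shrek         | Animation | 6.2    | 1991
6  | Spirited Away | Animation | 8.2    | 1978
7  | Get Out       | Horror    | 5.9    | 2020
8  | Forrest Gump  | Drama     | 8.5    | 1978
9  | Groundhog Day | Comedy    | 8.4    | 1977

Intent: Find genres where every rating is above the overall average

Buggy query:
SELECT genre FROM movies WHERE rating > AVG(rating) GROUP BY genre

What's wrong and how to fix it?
Bug: WHERE evaluates per row before aggregation, so AVG() is unavailable

Fix: Use a subquery for AVG and a HAVING MIN(...) filter so the condition holds for every row in the group

Corrected query:
SELECT genre FROM movies GROUP BY genre HAVING MIN(rating) > (SELECT AVG(rating) FROM movies)

Result:
genre
-----
Drama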